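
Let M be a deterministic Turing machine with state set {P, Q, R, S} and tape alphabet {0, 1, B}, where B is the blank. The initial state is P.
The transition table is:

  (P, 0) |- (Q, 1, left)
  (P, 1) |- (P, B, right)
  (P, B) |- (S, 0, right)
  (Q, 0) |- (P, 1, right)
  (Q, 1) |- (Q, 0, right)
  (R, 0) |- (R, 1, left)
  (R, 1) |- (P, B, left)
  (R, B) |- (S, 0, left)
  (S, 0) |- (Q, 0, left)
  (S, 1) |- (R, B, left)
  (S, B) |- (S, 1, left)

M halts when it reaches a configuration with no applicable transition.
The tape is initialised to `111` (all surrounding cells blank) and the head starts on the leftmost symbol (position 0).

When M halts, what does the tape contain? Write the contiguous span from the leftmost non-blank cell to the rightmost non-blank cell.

01

P | [1]11BB   read 1 → write B, move right, go to P
P | B[1]1BB   read 1 → write B, move right, go to P
P | BB[1]BB   read 1 → write B, move right, go to P
P | BBB[B]B   read B → write 0, move right, go to S
S | BBB0[B]   read B → write 1, move left, go to S
S | BBB[0]1   read 0 → write 0, move left, go to Q
Q | BB[B]01
The non-blank tape span at halt is 01.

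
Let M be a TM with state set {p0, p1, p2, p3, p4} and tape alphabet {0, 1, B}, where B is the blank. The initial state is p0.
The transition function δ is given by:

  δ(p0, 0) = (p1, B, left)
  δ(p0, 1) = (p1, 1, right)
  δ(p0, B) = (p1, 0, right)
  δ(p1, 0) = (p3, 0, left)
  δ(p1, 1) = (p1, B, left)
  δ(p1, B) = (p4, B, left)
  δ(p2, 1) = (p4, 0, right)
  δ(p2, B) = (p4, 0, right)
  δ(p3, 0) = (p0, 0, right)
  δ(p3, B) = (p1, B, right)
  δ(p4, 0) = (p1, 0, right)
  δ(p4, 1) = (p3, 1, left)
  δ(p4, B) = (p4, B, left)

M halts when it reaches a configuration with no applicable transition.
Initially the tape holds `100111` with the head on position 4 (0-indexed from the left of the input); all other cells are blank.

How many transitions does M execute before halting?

8

state=p0 head=4 tape=1001[1]1   (p0,1)→(p1,1,right)
state=p1 head=5 tape=10011[1]   (p1,1)→(p1,B,left)
state=p1 head=4 tape=1001[1]B   (p1,1)→(p1,B,left)
state=p1 head=3 tape=100[1]BB   (p1,1)→(p1,B,left)
state=p1 head=2 tape=10[0]BBB   (p1,0)→(p3,0,left)
state=p3 head=1 tape=1[0]0BBB   (p3,0)→(p0,0,right)
state=p0 head=2 tape=10[0]BBB   (p0,0)→(p1,B,left)
state=p1 head=1 tape=1[0]BBBB   (p1,0)→(p3,0,left)
state=p3 head=0 tape=[1]0BBBB
M halts after 8 transitions.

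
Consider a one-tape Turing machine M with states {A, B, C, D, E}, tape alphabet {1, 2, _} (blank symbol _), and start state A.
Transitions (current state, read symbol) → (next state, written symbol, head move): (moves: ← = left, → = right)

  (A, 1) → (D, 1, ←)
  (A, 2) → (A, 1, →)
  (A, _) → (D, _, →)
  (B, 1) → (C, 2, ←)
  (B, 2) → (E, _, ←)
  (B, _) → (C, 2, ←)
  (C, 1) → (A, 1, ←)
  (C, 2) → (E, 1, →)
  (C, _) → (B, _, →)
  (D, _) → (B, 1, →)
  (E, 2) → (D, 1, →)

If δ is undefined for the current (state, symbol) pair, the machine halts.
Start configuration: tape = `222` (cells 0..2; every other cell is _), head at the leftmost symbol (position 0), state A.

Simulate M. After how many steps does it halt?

8

state=A head=0 tape=[2]22___   (A,2)→(A,1,→)
state=A head=1 tape=1[2]2___   (A,2)→(A,1,→)
state=A head=2 tape=11[2]___   (A,2)→(A,1,→)
state=A head=3 tape=111[_]__   (A,_)→(D,_,→)
state=D head=4 tape=111_[_]_   (D,_)→(B,1,→)
state=B head=5 tape=111_1[_]   (B,_)→(C,2,←)
state=C head=4 tape=111_[1]2   (C,1)→(A,1,←)
state=A head=3 tape=111[_]12   (A,_)→(D,_,→)
state=D head=4 tape=111_[1]2
M halts after 8 transitions.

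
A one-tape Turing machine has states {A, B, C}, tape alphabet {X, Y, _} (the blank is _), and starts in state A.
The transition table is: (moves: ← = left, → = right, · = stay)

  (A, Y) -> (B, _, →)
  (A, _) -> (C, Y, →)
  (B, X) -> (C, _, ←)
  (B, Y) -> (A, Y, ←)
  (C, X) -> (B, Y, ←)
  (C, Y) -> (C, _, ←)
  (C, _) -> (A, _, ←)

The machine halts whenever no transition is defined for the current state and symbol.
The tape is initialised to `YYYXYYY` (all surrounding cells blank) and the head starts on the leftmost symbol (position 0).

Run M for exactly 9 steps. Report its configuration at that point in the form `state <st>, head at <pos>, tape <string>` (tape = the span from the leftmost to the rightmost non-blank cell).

state B, head at -1, tape YXYYY

state=A head=0 tape=__[Y]YYXYYY   (A,Y)→(B,_,→)
state=B head=1 tape=___[Y]YXYYY   (B,Y)→(A,Y,←)
state=A head=0 tape=__[_]YYXYYY   (A,_)→(C,Y,→)
state=C head=1 tape=__Y[Y]YXYYY   (C,Y)→(C,_,←)
state=C head=0 tape=__[Y]_YXYYY   (C,Y)→(C,_,←)
state=C head=-1 tape=_[_]__YXYYY   (C,_)→(A,_,←)
state=A head=-2 tape=[_]___YXYYY   (A,_)→(C,Y,→)
state=C head=-1 tape=Y[_]__YXYYY   (C,_)→(A,_,←)
state=A head=-2 tape=[Y]___YXYYY   (A,Y)→(B,_,→)
state=B head=-1 tape=_[_]__YXYYY
After 9 steps: state B, head at -1, tape YXYYY.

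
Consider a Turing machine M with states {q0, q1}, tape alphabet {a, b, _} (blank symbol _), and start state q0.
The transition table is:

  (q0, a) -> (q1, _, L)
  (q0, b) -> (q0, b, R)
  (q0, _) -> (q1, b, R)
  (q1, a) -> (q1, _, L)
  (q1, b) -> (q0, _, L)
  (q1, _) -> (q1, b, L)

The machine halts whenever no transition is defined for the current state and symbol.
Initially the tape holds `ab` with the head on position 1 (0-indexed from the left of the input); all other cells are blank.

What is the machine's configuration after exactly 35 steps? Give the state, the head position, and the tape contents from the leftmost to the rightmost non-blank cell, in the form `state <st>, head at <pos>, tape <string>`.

state q0, head at 6, tape abbbbbb

state=q0 head=1 tape=a[b]______   (q0,b)→(q0,b,R)
state=q0 head=2 tape=ab[_]_____   (q0,_)→(q1,b,R)
state=q1 head=3 tape=abb[_]____   (q1,_)→(q1,b,L)
state=q1 head=2 tape=ab[b]b____   (q1,b)→(q0,_,L)
state=q0 head=1 tape=a[b]_b____   (q0,b)→(q0,b,R)
state=q0 head=2 tape=ab[_]b____   (q0,_)→(q1,b,R)
state=q1 head=3 tape=abb[b]____   (q1,b)→(q0,_,L)
state=q0 head=2 tape=ab[b]_____   (q0,b)→(q0,b,R)
state=q0 head=3 tape=abb[_]____   (q0,_)→(q1,b,R)
state=q1 head=4 tape=abbb[_]___   (q1,_)→(q1,b,L)
state=q1 head=3 tape=abb[b]b___   (q1,b)→(q0,_,L)
state=q0 head=2 tape=ab[b]_b___   (q0,b)→(q0,b,R)
state=q0 head=3 tape=abb[_]b___   (q0,_)→(q1,b,R)
state=q1 head=4 tape=abbb[b]___   (q1,b)→(q0,_,L)
state=q0 head=3 tape=abb[b]____   (q0,b)→(q0,b,R)
state=q0 head=4 tape=abbb[_]___   (q0,_)→(q1,b,R)
state=q1 head=5 tape=abbbb[_]__   (q1,_)→(q1,b,L)
state=q1 head=4 tape=abbb[b]b__   (q1,b)→(q0,_,L)
state=q0 head=3 tape=abb[b]_b__   (q0,b)→(q0,b,R)
state=q0 head=4 tape=abbb[_]b__   (q0,_)→(q1,b,R)
state=q1 head=5 tape=abbbb[b]__   (q1,b)→(q0,_,L)
state=q0 head=4 tape=abbb[b]___   (q0,b)→(q0,b,R)
state=q0 head=5 tape=abbbb[_]__   (q0,_)→(q1,b,R)
state=q1 head=6 tape=abbbbb[_]_   (q1,_)→(q1,b,L)
state=q1 head=5 tape=abbbb[b]b_   (q1,b)→(q0,_,L)
state=q0 head=4 tape=abbb[b]_b_   (q0,b)→(q0,b,R)
state=q0 head=5 tape=abbbb[_]b_   (q0,_)→(q1,b,R)
state=q1 head=6 tape=abbbbb[b]_   (q1,b)→(q0,_,L)
state=q0 head=5 tape=abbbb[b]__   (q0,b)→(q0,b,R)
state=q0 head=6 tape=abbbbb[_]_   (q0,_)→(q1,b,R)
state=q1 head=7 tape=abbbbbb[_]   (q1,_)→(q1,b,L)
state=q1 head=6 tape=abbbbb[b]b   (q1,b)→(q0,_,L)
state=q0 head=5 tape=abbbb[b]_b   (q0,b)→(q0,b,R)
state=q0 head=6 tape=abbbbb[_]b   (q0,_)→(q1,b,R)
state=q1 head=7 tape=abbbbbb[b]   (q1,b)→(q0,_,L)
state=q0 head=6 tape=abbbbb[b]_
After 35 steps: state q0, head at 6, tape abbbbbb.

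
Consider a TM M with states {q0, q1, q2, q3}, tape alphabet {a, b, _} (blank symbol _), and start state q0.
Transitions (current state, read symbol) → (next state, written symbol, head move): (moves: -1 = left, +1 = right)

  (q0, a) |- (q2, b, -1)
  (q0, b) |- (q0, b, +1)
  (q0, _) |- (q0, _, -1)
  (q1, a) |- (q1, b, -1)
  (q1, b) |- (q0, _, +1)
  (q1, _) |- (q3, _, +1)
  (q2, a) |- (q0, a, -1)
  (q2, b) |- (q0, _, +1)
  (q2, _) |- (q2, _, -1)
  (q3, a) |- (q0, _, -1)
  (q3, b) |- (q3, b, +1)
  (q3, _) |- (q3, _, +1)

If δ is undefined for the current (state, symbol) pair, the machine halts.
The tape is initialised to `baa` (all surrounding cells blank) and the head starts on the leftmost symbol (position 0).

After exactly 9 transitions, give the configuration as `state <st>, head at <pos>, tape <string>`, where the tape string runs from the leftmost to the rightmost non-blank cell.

q0 | [b]aa_   read b → write b, move +1, go to q0
q0 | b[a]a_   read a → write b, move -1, go to q2
q2 | [b]ba_   read b → write _, move +1, go to q0
q0 | _[b]a_   read b → write b, move +1, go to q0
q0 | _b[a]_   read a → write b, move -1, go to q2
q2 | _[b]b_   read b → write _, move +1, go to q0
q0 | __[b]_   read b → write b, move +1, go to q0
q0 | __b[_]   read _ → write _, move -1, go to q0
q0 | __[b]_   read b → write b, move +1, go to q0
q0 | __b[_]
After 9 steps: state q0, head at 3, tape b.

state q0, head at 3, tape b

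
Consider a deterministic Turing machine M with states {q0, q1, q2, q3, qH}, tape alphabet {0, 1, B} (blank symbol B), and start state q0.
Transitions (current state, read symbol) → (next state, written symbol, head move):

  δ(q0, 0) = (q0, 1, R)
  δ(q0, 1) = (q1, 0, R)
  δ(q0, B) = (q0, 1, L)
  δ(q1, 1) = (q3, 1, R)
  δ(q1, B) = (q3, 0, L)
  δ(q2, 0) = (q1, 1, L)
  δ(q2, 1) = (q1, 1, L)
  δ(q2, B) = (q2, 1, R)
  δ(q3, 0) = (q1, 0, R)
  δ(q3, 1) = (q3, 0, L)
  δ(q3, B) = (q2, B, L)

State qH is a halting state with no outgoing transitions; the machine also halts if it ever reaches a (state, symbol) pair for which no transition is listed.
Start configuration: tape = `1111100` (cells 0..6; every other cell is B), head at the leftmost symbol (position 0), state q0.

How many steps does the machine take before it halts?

state=q0 head=0 tape=[1]111100   (q0,1)→(q1,0,R)
state=q1 head=1 tape=0[1]11100   (q1,1)→(q3,1,R)
state=q3 head=2 tape=01[1]1100   (q3,1)→(q3,0,L)
state=q3 head=1 tape=0[1]01100   (q3,1)→(q3,0,L)
state=q3 head=0 tape=[0]001100   (q3,0)→(q1,0,R)
state=q1 head=1 tape=0[0]01100
M halts after 5 transitions.

5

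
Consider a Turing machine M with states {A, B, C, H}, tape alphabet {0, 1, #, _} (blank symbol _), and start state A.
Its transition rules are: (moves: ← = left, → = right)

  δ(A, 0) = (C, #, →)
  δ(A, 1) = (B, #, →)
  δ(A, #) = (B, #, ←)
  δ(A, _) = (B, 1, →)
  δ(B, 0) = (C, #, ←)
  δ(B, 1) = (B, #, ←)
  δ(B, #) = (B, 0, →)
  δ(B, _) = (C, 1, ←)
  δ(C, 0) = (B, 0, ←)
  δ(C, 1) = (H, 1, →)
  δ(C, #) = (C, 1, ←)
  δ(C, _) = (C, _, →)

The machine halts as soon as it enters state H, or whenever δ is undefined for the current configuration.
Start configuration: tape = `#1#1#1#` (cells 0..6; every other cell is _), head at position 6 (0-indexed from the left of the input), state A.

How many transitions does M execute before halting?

A | #1#1#1[#]_   read # → write #, move ←, go to B
B | #1#1#[1]#_   read 1 → write #, move ←, go to B
B | #1#1[#]##_   read # → write 0, move →, go to B
B | #1#10[#]#_   read # → write 0, move →, go to B
B | #1#100[#]_   read # → write 0, move →, go to B
B | #1#1000[_]   read _ → write 1, move ←, go to C
C | #1#100[0]1   read 0 → write 0, move ←, go to B
B | #1#10[0]01   read 0 → write #, move ←, go to C
C | #1#1[0]#01   read 0 → write 0, move ←, go to B
B | #1#[1]0#01   read 1 → write #, move ←, go to B
B | #1[#]#0#01   read # → write 0, move →, go to B
B | #10[#]0#01   read # → write 0, move →, go to B
B | #100[0]#01   read 0 → write #, move ←, go to C
C | #10[0]##01   read 0 → write 0, move ←, go to B
B | #1[0]0##01   read 0 → write #, move ←, go to C
C | #[1]#0##01   read 1 → write 1, move →, go to H
H | #1[#]0##01
M halts after 16 transitions.

16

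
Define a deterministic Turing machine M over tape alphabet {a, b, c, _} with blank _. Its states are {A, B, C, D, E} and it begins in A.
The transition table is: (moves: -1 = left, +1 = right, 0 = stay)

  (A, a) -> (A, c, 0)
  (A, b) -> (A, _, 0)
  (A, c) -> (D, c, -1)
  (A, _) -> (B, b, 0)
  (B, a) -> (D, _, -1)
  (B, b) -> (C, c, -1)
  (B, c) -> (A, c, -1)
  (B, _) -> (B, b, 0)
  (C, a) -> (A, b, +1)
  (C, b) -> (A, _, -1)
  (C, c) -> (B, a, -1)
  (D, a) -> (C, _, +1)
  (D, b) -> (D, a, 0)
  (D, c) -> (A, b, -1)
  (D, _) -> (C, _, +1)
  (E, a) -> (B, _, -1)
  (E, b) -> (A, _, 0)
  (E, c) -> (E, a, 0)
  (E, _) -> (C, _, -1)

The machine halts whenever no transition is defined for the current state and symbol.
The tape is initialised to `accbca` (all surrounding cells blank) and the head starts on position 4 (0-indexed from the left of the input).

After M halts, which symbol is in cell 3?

state=A head=4 tape=__accb[c]a   (A,c)→(D,c,-1)
state=D head=3 tape=__acc[b]ca   (D,b)→(D,a,0)
state=D head=3 tape=__acc[a]ca   (D,a)→(C,_,+1)
state=C head=4 tape=__acc_[c]a   (C,c)→(B,a,-1)
state=B head=3 tape=__acc[_]aa   (B,_)→(B,b,0)
state=B head=3 tape=__acc[b]aa   (B,b)→(C,c,-1)
state=C head=2 tape=__ac[c]caa   (C,c)→(B,a,-1)
state=B head=1 tape=__a[c]acaa   (B,c)→(A,c,-1)
state=A head=0 tape=__[a]cacaa   (A,a)→(A,c,0)
state=A head=0 tape=__[c]cacaa   (A,c)→(D,c,-1)
state=D head=-1 tape=_[_]ccacaa   (D,_)→(C,_,+1)
state=C head=0 tape=__[c]cacaa   (C,c)→(B,a,-1)
state=B head=-1 tape=_[_]acacaa   (B,_)→(B,b,0)
state=B head=-1 tape=_[b]acacaa   (B,b)→(C,c,-1)
state=C head=-2 tape=[_]cacacaa
Cell 3 holds c when M halts.

c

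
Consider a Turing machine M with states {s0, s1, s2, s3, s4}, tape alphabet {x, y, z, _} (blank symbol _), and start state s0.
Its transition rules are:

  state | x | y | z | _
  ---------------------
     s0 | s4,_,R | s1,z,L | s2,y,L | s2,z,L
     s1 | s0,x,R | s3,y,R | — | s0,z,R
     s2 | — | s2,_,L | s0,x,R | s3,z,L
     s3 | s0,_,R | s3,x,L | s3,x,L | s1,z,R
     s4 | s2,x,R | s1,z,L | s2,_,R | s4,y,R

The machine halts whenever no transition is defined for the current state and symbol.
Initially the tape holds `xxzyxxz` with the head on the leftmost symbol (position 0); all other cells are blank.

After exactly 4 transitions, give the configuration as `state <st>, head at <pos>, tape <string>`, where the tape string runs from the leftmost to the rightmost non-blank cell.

state=s0 head=0 tape=[x]xzyxxz   (s0,x)→(s4,_,R)
state=s4 head=1 tape=_[x]zyxxz   (s4,x)→(s2,x,R)
state=s2 head=2 tape=_x[z]yxxz   (s2,z)→(s0,x,R)
state=s0 head=3 tape=_xx[y]xxz   (s0,y)→(s1,z,L)
state=s1 head=2 tape=_x[x]zxxz
After 4 steps: state s1, head at 2, tape xxzxxz.

state s1, head at 2, tape xxzxxz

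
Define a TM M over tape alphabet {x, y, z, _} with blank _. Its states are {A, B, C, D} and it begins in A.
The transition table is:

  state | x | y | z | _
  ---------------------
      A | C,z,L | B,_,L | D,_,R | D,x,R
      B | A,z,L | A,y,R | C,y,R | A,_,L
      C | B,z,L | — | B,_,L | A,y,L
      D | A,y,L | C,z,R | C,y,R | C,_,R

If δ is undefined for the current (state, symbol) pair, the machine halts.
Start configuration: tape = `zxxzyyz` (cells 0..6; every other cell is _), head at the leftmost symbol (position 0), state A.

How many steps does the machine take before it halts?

state=A head=0 tape=[z]xxzyyz   (A,z)→(D,_,R)
state=D head=1 tape=_[x]xzyyz   (D,x)→(A,y,L)
state=A head=0 tape=[_]yxzyyz   (A,_)→(D,x,R)
state=D head=1 tape=x[y]xzyyz   (D,y)→(C,z,R)
state=C head=2 tape=xz[x]zyyz   (C,x)→(B,z,L)
state=B head=1 tape=x[z]zzyyz   (B,z)→(C,y,R)
state=C head=2 tape=xy[z]zyyz   (C,z)→(B,_,L)
state=B head=1 tape=x[y]_zyyz   (B,y)→(A,y,R)
state=A head=2 tape=xy[_]zyyz   (A,_)→(D,x,R)
state=D head=3 tape=xyx[z]yyz   (D,z)→(C,y,R)
state=C head=4 tape=xyxy[y]yz
M halts after 10 transitions.

10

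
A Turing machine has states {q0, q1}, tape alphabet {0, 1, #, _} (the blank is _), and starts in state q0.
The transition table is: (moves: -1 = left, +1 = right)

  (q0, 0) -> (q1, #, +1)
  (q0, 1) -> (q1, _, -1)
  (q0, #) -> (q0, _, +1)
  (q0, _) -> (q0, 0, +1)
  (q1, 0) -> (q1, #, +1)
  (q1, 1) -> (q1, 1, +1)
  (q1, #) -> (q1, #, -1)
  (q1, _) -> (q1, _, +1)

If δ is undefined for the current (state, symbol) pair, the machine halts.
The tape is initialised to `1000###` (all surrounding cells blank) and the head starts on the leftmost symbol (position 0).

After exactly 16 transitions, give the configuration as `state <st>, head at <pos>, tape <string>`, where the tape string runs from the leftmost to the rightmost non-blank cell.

q0 | _[1]000###   read 1 → write _, move -1, go to q1
q1 | [_]_000###   read _ → write _, move +1, go to q1
q1 | _[_]000###   read _ → write _, move +1, go to q1
q1 | __[0]00###   read 0 → write #, move +1, go to q1
q1 | __#[0]0###   read 0 → write #, move +1, go to q1
q1 | __##[0]###   read 0 → write #, move +1, go to q1
q1 | __###[#]##   read # → write #, move -1, go to q1
q1 | __##[#]###   read # → write #, move -1, go to q1
q1 | __#[#]####   read # → write #, move -1, go to q1
q1 | __[#]#####   read # → write #, move -1, go to q1
q1 | _[_]######   read _ → write _, move +1, go to q1
q1 | __[#]#####   read # → write #, move -1, go to q1
q1 | _[_]######   read _ → write _, move +1, go to q1
q1 | __[#]#####   read # → write #, move -1, go to q1
q1 | _[_]######   read _ → write _, move +1, go to q1
q1 | __[#]#####   read # → write #, move -1, go to q1
q1 | _[_]######
After 16 steps: state q1, head at 0, tape ######.

state q1, head at 0, tape ######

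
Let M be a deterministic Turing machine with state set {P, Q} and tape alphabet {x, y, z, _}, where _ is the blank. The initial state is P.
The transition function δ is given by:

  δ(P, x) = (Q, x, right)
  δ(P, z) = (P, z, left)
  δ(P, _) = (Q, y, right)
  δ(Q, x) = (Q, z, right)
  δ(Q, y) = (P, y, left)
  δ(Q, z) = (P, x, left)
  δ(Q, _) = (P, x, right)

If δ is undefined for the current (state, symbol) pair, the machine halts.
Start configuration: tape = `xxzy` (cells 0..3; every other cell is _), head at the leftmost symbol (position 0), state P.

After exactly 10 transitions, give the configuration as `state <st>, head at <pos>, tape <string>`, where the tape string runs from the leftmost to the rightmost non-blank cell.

P | [x]xzy   read x → write x, move right, go to Q
Q | x[x]zy   read x → write z, move right, go to Q
Q | xz[z]y   read z → write x, move left, go to P
P | x[z]xy   read z → write z, move left, go to P
P | [x]zxy   read x → write x, move right, go to Q
Q | x[z]xy   read z → write x, move left, go to P
P | [x]xxy   read x → write x, move right, go to Q
Q | x[x]xy   read x → write z, move right, go to Q
Q | xz[x]y   read x → write z, move right, go to Q
Q | xzz[y]   read y → write y, move left, go to P
P | xz[z]y
After 10 steps: state P, head at 2, tape xzzy.

state P, head at 2, tape xzzy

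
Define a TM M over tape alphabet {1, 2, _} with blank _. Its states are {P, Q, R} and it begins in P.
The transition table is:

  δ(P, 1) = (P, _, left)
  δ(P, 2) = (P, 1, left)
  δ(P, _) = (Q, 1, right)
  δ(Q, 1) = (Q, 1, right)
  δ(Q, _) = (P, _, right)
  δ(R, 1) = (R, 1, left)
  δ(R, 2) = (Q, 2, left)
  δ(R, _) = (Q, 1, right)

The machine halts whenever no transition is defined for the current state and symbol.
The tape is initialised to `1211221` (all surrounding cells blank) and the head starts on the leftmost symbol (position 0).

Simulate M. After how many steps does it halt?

8

state=P head=0 tape=_[1]211221   (P,1)→(P,_,left)
state=P head=-1 tape=[_]_211221   (P,_)→(Q,1,right)
state=Q head=0 tape=1[_]211221   (Q,_)→(P,_,right)
state=P head=1 tape=1_[2]11221   (P,2)→(P,1,left)
state=P head=0 tape=1[_]111221   (P,_)→(Q,1,right)
state=Q head=1 tape=11[1]11221   (Q,1)→(Q,1,right)
state=Q head=2 tape=111[1]1221   (Q,1)→(Q,1,right)
state=Q head=3 tape=1111[1]221   (Q,1)→(Q,1,right)
state=Q head=4 tape=11111[2]21
M halts after 8 transitions.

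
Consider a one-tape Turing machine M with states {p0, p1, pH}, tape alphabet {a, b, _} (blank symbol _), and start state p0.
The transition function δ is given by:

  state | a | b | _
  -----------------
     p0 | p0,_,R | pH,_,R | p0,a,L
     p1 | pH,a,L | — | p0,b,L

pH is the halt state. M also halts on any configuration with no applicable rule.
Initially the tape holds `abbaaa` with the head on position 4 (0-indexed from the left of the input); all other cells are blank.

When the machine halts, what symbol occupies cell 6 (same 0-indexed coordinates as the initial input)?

a

p0 | abba[a]a__   read a → write _, move R, go to p0
p0 | abba_[a]__   read a → write _, move R, go to p0
p0 | abba__[_]_   read _ → write a, move L, go to p0
p0 | abba_[_]a_   read _ → write a, move L, go to p0
p0 | abba[_]aa_   read _ → write a, move L, go to p0
p0 | abb[a]aaa_   read a → write _, move R, go to p0
p0 | abb_[a]aa_   read a → write _, move R, go to p0
p0 | abb__[a]a_   read a → write _, move R, go to p0
p0 | abb___[a]_   read a → write _, move R, go to p0
p0 | abb____[_]   read _ → write a, move L, go to p0
p0 | abb___[_]a   read _ → write a, move L, go to p0
p0 | abb__[_]aa   read _ → write a, move L, go to p0
p0 | abb_[_]aaa   read _ → write a, move L, go to p0
p0 | abb[_]aaaa   read _ → write a, move L, go to p0
p0 | ab[b]aaaaa   read b → write _, move R, go to pH
pH | ab_[a]aaaa
Cell 6 holds a when M halts.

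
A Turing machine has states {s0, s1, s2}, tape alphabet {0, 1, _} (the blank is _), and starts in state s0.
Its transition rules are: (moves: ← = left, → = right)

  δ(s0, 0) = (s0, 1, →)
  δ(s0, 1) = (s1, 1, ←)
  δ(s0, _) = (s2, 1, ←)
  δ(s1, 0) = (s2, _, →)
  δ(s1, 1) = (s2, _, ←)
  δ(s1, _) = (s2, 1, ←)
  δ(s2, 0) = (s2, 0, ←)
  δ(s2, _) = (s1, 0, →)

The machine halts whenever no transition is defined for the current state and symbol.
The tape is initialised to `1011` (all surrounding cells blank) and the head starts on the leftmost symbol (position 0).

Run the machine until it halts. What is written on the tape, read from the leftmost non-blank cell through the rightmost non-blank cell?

s0 | ___[1]011   read 1 → write 1, move ←, go to s1
s1 | __[_]1011   read _ → write 1, move ←, go to s2
s2 | _[_]11011   read _ → write 0, move →, go to s1
s1 | _0[1]1011   read 1 → write _, move ←, go to s2
s2 | _[0]_1011   read 0 → write 0, move ←, go to s2
s2 | [_]0_1011   read _ → write 0, move →, go to s1
s1 | 0[0]_1011   read 0 → write _, move →, go to s2
s2 | 0_[_]1011   read _ → write 0, move →, go to s1
s1 | 0_0[1]011   read 1 → write _, move ←, go to s2
s2 | 0_[0]_011   read 0 → write 0, move ←, go to s2
s2 | 0[_]0_011   read _ → write 0, move →, go to s1
s1 | 00[0]_011   read 0 → write _, move →, go to s2
s2 | 00_[_]011   read _ → write 0, move →, go to s1
s1 | 00_0[0]11   read 0 → write _, move →, go to s2
s2 | 00_0_[1]1
The non-blank tape span at halt is 00_0_11.

00_0_11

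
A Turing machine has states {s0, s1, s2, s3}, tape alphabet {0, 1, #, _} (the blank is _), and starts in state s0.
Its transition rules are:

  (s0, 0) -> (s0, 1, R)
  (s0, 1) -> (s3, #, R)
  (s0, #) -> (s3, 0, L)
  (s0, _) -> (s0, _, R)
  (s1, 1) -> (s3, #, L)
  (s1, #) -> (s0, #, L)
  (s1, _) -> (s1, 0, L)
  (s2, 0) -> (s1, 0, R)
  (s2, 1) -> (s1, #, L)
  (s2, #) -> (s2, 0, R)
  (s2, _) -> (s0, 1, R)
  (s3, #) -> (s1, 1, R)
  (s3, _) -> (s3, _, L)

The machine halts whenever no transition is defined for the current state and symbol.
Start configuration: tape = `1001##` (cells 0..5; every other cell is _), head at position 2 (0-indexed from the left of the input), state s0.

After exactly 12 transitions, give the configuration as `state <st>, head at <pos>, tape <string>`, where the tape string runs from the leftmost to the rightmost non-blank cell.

state s1, head at 6, tape 101##10

s0 | 10[0]1##_   read 0 → write 1, move R, go to s0
s0 | 101[1]##_   read 1 → write #, move R, go to s3
s3 | 101#[#]#_   read # → write 1, move R, go to s1
s1 | 101#1[#]_   read # → write #, move L, go to s0
s0 | 101#[1]#_   read 1 → write #, move R, go to s3
s3 | 101##[#]_   read # → write 1, move R, go to s1
s1 | 101##1[_]   read _ → write 0, move L, go to s1
s1 | 101##[1]0   read 1 → write #, move L, go to s3
s3 | 101#[#]#0   read # → write 1, move R, go to s1
s1 | 101#1[#]0   read # → write #, move L, go to s0
s0 | 101#[1]#0   read 1 → write #, move R, go to s3
s3 | 101##[#]0   read # → write 1, move R, go to s1
s1 | 101##1[0]
After 12 steps: state s1, head at 6, tape 101##10.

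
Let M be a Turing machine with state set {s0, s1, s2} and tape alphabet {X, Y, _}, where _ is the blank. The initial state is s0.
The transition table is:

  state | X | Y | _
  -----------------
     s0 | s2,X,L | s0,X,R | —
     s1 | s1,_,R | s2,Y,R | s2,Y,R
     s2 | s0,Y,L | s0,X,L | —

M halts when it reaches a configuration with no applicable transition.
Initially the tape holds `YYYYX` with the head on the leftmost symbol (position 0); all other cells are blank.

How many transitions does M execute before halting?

state=s0 head=0 tape=_[Y]YYYX   (s0,Y)→(s0,X,R)
state=s0 head=1 tape=_X[Y]YYX   (s0,Y)→(s0,X,R)
state=s0 head=2 tape=_XX[Y]YX   (s0,Y)→(s0,X,R)
state=s0 head=3 tape=_XXX[Y]X   (s0,Y)→(s0,X,R)
state=s0 head=4 tape=_XXXX[X]   (s0,X)→(s2,X,L)
state=s2 head=3 tape=_XXX[X]X   (s2,X)→(s0,Y,L)
state=s0 head=2 tape=_XX[X]YX   (s0,X)→(s2,X,L)
state=s2 head=1 tape=_X[X]XYX   (s2,X)→(s0,Y,L)
state=s0 head=0 tape=_[X]YXYX   (s0,X)→(s2,X,L)
state=s2 head=-1 tape=[_]XYXYX
M halts after 9 transitions.

9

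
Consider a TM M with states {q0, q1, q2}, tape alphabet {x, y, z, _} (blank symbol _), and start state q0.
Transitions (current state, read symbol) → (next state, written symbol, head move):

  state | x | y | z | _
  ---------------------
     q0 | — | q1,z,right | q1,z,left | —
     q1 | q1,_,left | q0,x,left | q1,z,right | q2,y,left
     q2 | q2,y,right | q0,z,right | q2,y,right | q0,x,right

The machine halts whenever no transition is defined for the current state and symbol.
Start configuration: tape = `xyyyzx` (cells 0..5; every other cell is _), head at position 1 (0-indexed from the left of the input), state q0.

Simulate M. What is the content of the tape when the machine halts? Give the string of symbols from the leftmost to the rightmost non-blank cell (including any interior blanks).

state=q0 head=1 tape=__x[y]yyzx_   (q0,y)→(q1,z,right)
state=q1 head=2 tape=__xz[y]yzx_   (q1,y)→(q0,x,left)
state=q0 head=1 tape=__x[z]xyzx_   (q0,z)→(q1,z,left)
state=q1 head=0 tape=__[x]zxyzx_   (q1,x)→(q1,_,left)
state=q1 head=-1 tape=_[_]_zxyzx_   (q1,_)→(q2,y,left)
state=q2 head=-2 tape=[_]y_zxyzx_   (q2,_)→(q0,x,right)
state=q0 head=-1 tape=x[y]_zxyzx_   (q0,y)→(q1,z,right)
state=q1 head=0 tape=xz[_]zxyzx_   (q1,_)→(q2,y,left)
state=q2 head=-1 tape=x[z]yzxyzx_   (q2,z)→(q2,y,right)
state=q2 head=0 tape=xy[y]zxyzx_   (q2,y)→(q0,z,right)
state=q0 head=1 tape=xyz[z]xyzx_   (q0,z)→(q1,z,left)
state=q1 head=0 tape=xy[z]zxyzx_   (q1,z)→(q1,z,right)
state=q1 head=1 tape=xyz[z]xyzx_   (q1,z)→(q1,z,right)
state=q1 head=2 tape=xyzz[x]yzx_   (q1,x)→(q1,_,left)
state=q1 head=1 tape=xyz[z]_yzx_   (q1,z)→(q1,z,right)
state=q1 head=2 tape=xyzz[_]yzx_   (q1,_)→(q2,y,left)
state=q2 head=1 tape=xyz[z]yyzx_   (q2,z)→(q2,y,right)
state=q2 head=2 tape=xyzy[y]yzx_   (q2,y)→(q0,z,right)
state=q0 head=3 tape=xyzyz[y]zx_   (q0,y)→(q1,z,right)
state=q1 head=4 tape=xyzyzz[z]x_   (q1,z)→(q1,z,right)
state=q1 head=5 tape=xyzyzzz[x]_   (q1,x)→(q1,_,left)
state=q1 head=4 tape=xyzyzz[z]__   (q1,z)→(q1,z,right)
state=q1 head=5 tape=xyzyzzz[_]_   (q1,_)→(q2,y,left)
state=q2 head=4 tape=xyzyzz[z]y_   (q2,z)→(q2,y,right)
state=q2 head=5 tape=xyzyzzy[y]_   (q2,y)→(q0,z,right)
state=q0 head=6 tape=xyzyzzyz[_]
The non-blank tape span at halt is xyzyzzyz.

xyzyzzyz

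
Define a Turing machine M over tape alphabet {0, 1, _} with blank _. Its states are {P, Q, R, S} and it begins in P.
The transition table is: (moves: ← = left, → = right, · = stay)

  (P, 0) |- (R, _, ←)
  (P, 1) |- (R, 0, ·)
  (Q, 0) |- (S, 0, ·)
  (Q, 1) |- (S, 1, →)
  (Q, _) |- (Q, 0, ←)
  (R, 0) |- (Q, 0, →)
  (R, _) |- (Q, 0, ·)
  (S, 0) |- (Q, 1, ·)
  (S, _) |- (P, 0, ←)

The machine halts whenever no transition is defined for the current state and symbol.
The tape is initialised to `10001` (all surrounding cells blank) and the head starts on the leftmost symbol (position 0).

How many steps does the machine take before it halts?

P | [1]0001   read 1 → write 0, move ·, go to R
R | [0]0001   read 0 → write 0, move →, go to Q
Q | 0[0]001   read 0 → write 0, move ·, go to S
S | 0[0]001   read 0 → write 1, move ·, go to Q
Q | 0[1]001   read 1 → write 1, move →, go to S
S | 01[0]01   read 0 → write 1, move ·, go to Q
Q | 01[1]01   read 1 → write 1, move →, go to S
S | 011[0]1   read 0 → write 1, move ·, go to Q
Q | 011[1]1   read 1 → write 1, move →, go to S
S | 0111[1]
M halts after 9 transitions.

9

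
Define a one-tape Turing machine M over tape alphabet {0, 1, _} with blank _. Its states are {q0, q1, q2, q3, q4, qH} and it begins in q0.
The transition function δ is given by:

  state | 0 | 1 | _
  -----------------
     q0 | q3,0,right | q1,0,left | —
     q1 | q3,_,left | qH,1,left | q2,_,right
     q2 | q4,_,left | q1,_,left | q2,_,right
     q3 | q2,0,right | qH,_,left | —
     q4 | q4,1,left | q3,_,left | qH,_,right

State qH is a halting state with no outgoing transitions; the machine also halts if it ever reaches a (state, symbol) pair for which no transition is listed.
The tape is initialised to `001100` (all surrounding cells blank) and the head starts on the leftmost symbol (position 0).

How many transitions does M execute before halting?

q0 | [0]01100   read 0 → write 0, move right, go to q3
q3 | 0[0]1100   read 0 → write 0, move right, go to q2
q2 | 00[1]100   read 1 → write _, move left, go to q1
q1 | 0[0]_100   read 0 → write _, move left, go to q3
q3 | [0]__100   read 0 → write 0, move right, go to q2
q2 | 0[_]_100   read _ → write _, move right, go to q2
q2 | 0_[_]100   read _ → write _, move right, go to q2
q2 | 0__[1]00   read 1 → write _, move left, go to q1
q1 | 0_[_]_00   read _ → write _, move right, go to q2
q2 | 0__[_]00   read _ → write _, move right, go to q2
q2 | 0___[0]0   read 0 → write _, move left, go to q4
q4 | 0__[_]_0   read _ → write _, move right, go to qH
qH | 0___[_]0
M halts after 12 transitions.

12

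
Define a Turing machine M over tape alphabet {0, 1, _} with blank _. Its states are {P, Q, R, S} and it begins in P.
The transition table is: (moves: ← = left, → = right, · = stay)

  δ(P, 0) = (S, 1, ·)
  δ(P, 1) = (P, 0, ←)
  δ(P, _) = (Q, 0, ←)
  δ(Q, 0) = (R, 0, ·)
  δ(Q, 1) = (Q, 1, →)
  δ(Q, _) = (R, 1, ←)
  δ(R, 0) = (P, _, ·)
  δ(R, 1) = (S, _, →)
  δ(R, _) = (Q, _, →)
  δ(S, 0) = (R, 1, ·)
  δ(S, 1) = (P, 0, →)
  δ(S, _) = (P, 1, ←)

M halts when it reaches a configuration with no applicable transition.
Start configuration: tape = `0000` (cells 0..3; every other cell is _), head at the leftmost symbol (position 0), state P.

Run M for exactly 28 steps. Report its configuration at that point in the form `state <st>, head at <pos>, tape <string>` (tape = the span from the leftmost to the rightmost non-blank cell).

state=P head=0 tape=__[0]000_   (P,0)→(S,1,·)
state=S head=0 tape=__[1]000_   (S,1)→(P,0,→)
state=P head=1 tape=__0[0]00_   (P,0)→(S,1,·)
state=S head=1 tape=__0[1]00_   (S,1)→(P,0,→)
state=P head=2 tape=__00[0]0_   (P,0)→(S,1,·)
state=S head=2 tape=__00[1]0_   (S,1)→(P,0,→)
state=P head=3 tape=__000[0]_   (P,0)→(S,1,·)
state=S head=3 tape=__000[1]_   (S,1)→(P,0,→)
state=P head=4 tape=__0000[_]   (P,_)→(Q,0,←)
state=Q head=3 tape=__000[0]0   (Q,0)→(R,0,·)
state=R head=3 tape=__000[0]0   (R,0)→(P,_,·)
state=P head=3 tape=__000[_]0   (P,_)→(Q,0,←)
state=Q head=2 tape=__00[0]00   (Q,0)→(R,0,·)
state=R head=2 tape=__00[0]00   (R,0)→(P,_,·)
state=P head=2 tape=__00[_]00   (P,_)→(Q,0,←)
state=Q head=1 tape=__0[0]000   (Q,0)→(R,0,·)
state=R head=1 tape=__0[0]000   (R,0)→(P,_,·)
state=P head=1 tape=__0[_]000   (P,_)→(Q,0,←)
state=Q head=0 tape=__[0]0000   (Q,0)→(R,0,·)
state=R head=0 tape=__[0]0000   (R,0)→(P,_,·)
state=P head=0 tape=__[_]0000   (P,_)→(Q,0,←)
state=Q head=-1 tape=_[_]00000   (Q,_)→(R,1,←)
state=R head=-2 tape=[_]100000   (R,_)→(Q,_,→)
state=Q head=-1 tape=_[1]00000   (Q,1)→(Q,1,→)
state=Q head=0 tape=_1[0]0000   (Q,0)→(R,0,·)
state=R head=0 tape=_1[0]0000   (R,0)→(P,_,·)
state=P head=0 tape=_1[_]0000   (P,_)→(Q,0,←)
state=Q head=-1 tape=_[1]00000   (Q,1)→(Q,1,→)
state=Q head=0 tape=_1[0]0000
After 28 steps: state Q, head at 0, tape 100000.

state Q, head at 0, tape 100000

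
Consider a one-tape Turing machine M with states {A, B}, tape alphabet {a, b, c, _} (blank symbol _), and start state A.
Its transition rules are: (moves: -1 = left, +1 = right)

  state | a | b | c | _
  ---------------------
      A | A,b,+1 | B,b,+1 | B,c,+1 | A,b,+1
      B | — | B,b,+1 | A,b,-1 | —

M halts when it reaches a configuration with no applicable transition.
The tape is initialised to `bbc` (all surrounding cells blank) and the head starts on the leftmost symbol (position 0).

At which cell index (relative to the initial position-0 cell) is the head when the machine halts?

3

state=A head=0 tape=[b]bc_   (A,b)→(B,b,+1)
state=B head=1 tape=b[b]c_   (B,b)→(B,b,+1)
state=B head=2 tape=bb[c]_   (B,c)→(A,b,-1)
state=A head=1 tape=b[b]b_   (A,b)→(B,b,+1)
state=B head=2 tape=bb[b]_   (B,b)→(B,b,+1)
state=B head=3 tape=bbb[_]
At halt the head is at cell 3.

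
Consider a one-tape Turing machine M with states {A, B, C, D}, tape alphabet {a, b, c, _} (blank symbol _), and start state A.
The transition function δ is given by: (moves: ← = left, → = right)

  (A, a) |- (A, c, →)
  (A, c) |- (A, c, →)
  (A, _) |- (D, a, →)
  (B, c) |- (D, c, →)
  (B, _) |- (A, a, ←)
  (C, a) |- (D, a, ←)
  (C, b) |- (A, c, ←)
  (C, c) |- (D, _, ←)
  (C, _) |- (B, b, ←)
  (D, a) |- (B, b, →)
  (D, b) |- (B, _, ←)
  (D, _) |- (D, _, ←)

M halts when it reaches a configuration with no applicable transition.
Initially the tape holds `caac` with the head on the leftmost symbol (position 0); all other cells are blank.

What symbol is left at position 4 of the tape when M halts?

A | [c]aac__   read c → write c, move →, go to A
A | c[a]ac__   read a → write c, move →, go to A
A | cc[a]c__   read a → write c, move →, go to A
A | ccc[c]__   read c → write c, move →, go to A
A | cccc[_]_   read _ → write a, move →, go to D
D | cccca[_]   read _ → write _, move ←, go to D
D | cccc[a]_   read a → write b, move →, go to B
B | ccccb[_]   read _ → write a, move ←, go to A
A | cccc[b]a
Cell 4 holds b when M halts.

b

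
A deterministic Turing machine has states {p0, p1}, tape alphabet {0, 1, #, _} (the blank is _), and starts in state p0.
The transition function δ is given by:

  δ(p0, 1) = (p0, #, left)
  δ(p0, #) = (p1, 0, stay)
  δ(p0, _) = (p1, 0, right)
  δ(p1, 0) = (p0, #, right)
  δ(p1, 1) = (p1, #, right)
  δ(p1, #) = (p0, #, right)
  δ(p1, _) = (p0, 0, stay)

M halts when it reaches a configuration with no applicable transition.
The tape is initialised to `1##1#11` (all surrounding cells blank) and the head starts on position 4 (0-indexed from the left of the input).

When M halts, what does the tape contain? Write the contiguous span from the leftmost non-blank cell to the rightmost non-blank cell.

1##1###00

state=p0 head=4 tape=1##1[#]11__   (p0,#)→(p1,0,stay)
state=p1 head=4 tape=1##1[0]11__   (p1,0)→(p0,#,right)
state=p0 head=5 tape=1##1#[1]1__   (p0,1)→(p0,#,left)
state=p0 head=4 tape=1##1[#]#1__   (p0,#)→(p1,0,stay)
state=p1 head=4 tape=1##1[0]#1__   (p1,0)→(p0,#,right)
state=p0 head=5 tape=1##1#[#]1__   (p0,#)→(p1,0,stay)
state=p1 head=5 tape=1##1#[0]1__   (p1,0)→(p0,#,right)
state=p0 head=6 tape=1##1##[1]__   (p0,1)→(p0,#,left)
state=p0 head=5 tape=1##1#[#]#__   (p0,#)→(p1,0,stay)
state=p1 head=5 tape=1##1#[0]#__   (p1,0)→(p0,#,right)
state=p0 head=6 tape=1##1##[#]__   (p0,#)→(p1,0,stay)
state=p1 head=6 tape=1##1##[0]__   (p1,0)→(p0,#,right)
state=p0 head=7 tape=1##1###[_]_   (p0,_)→(p1,0,right)
state=p1 head=8 tape=1##1###0[_]   (p1,_)→(p0,0,stay)
state=p0 head=8 tape=1##1###0[0]
The non-blank tape span at halt is 1##1###00.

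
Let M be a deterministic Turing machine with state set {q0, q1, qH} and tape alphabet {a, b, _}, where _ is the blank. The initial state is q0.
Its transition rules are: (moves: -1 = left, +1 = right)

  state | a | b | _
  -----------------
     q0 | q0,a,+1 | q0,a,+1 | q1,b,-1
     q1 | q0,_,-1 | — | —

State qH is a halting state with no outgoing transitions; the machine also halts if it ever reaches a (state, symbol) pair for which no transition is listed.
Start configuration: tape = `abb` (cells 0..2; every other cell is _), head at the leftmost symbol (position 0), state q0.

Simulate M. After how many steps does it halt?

state=q0 head=0 tape=__[a]bb_   (q0,a)→(q0,a,+1)
state=q0 head=1 tape=__a[b]b_   (q0,b)→(q0,a,+1)
state=q0 head=2 tape=__aa[b]_   (q0,b)→(q0,a,+1)
state=q0 head=3 tape=__aaa[_]   (q0,_)→(q1,b,-1)
state=q1 head=2 tape=__aa[a]b   (q1,a)→(q0,_,-1)
state=q0 head=1 tape=__a[a]_b   (q0,a)→(q0,a,+1)
state=q0 head=2 tape=__aa[_]b   (q0,_)→(q1,b,-1)
state=q1 head=1 tape=__a[a]bb   (q1,a)→(q0,_,-1)
state=q0 head=0 tape=__[a]_bb   (q0,a)→(q0,a,+1)
state=q0 head=1 tape=__a[_]bb   (q0,_)→(q1,b,-1)
state=q1 head=0 tape=__[a]bbb   (q1,a)→(q0,_,-1)
state=q0 head=-1 tape=_[_]_bbb   (q0,_)→(q1,b,-1)
state=q1 head=-2 tape=[_]b_bbb
M halts after 12 transitions.

12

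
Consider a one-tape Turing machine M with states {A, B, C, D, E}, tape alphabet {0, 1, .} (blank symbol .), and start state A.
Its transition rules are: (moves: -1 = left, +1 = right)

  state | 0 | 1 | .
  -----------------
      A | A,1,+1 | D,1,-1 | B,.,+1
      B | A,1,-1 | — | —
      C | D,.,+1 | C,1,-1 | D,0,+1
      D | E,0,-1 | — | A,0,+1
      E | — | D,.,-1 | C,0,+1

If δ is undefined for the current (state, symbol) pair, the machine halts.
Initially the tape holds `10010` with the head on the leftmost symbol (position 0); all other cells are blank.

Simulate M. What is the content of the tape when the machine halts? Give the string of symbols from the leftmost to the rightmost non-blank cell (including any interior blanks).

0.10010

A | ..[1]0010   read 1 → write 1, move -1, go to D
D | .[.]10010   read . → write 0, move +1, go to A
A | .0[1]0010   read 1 → write 1, move -1, go to D
D | .[0]10010   read 0 → write 0, move -1, go to E
E | [.]010010   read . → write 0, move +1, go to C
C | 0[0]10010   read 0 → write ., move +1, go to D
D | 0.[1]0010
The non-blank tape span at halt is 0.10010.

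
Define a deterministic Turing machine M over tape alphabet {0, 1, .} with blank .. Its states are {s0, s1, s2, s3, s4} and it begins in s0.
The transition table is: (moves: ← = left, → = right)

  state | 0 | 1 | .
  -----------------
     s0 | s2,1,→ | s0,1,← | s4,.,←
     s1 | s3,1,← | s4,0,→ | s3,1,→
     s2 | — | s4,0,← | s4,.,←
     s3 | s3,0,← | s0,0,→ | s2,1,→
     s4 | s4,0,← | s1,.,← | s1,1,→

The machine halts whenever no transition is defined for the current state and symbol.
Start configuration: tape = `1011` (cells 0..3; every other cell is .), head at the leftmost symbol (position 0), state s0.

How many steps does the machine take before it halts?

28

s0 | ....[1]011   read 1 → write 1, move ←, go to s0
s0 | ...[.]1011   read . → write ., move ←, go to s4
s4 | ..[.].1011   read . → write 1, move →, go to s1
s1 | ..1[.]1011   read . → write 1, move →, go to s3
s3 | ..11[1]011   read 1 → write 0, move →, go to s0
s0 | ..110[0]11   read 0 → write 1, move →, go to s2
s2 | ..1101[1]1   read 1 → write 0, move ←, go to s4
s4 | ..110[1]01   read 1 → write ., move ←, go to s1
s1 | ..11[0].01   read 0 → write 1, move ←, go to s3
s3 | ..1[1]1.01   read 1 → write 0, move →, go to s0
s0 | ..10[1].01   read 1 → write 1, move ←, go to s0
s0 | ..1[0]1.01   read 0 → write 1, move →, go to s2
s2 | ..11[1].01   read 1 → write 0, move ←, go to s4
s4 | ..1[1]0.01   read 1 → write ., move ←, go to s1
s1 | ..[1].0.01   read 1 → write 0, move →, go to s4
s4 | ..0[.]0.01   read . → write 1, move →, go to s1
s1 | ..01[0].01   read 0 → write 1, move ←, go to s3
s3 | ..0[1]1.01   read 1 → write 0, move →, go to s0
s0 | ..00[1].01   read 1 → write 1, move ←, go to s0
s0 | ..0[0]1.01   read 0 → write 1, move →, go to s2
s2 | ..01[1].01   read 1 → write 0, move ←, go to s4
s4 | ..0[1]0.01   read 1 → write ., move ←, go to s1
s1 | ..[0].0.01   read 0 → write 1, move ←, go to s3
s3 | .[.]1.0.01   read . → write 1, move →, go to s2
s2 | .1[1].0.01   read 1 → write 0, move ←, go to s4
s4 | .[1]0.0.01   read 1 → write ., move ←, go to s1
s1 | [.].0.0.01   read . → write 1, move →, go to s3
s3 | 1[.]0.0.01   read . → write 1, move →, go to s2
s2 | 11[0].0.01
M halts after 28 transitions.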